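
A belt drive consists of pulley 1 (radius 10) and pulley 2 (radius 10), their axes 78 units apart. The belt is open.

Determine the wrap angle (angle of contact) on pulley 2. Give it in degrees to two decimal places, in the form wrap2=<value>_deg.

open belt: β = asin((r2−r1)/C) = asin(0/78) = 0.0000°
wrap1 = π − 2β = 180.0000°
wrap2 = π + 2β = 180.0000°

wrap2=180.00_deg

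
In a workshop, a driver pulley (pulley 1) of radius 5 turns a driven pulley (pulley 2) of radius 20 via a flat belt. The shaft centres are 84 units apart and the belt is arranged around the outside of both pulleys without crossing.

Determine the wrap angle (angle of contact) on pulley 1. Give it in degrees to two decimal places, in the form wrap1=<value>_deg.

wrap1=159.43_deg

open belt: β = asin((r2−r1)/C) = asin(15/84) = 10.2866°
wrap1 = π − 2β = 159.4269°
wrap2 = π + 2β = 200.5731°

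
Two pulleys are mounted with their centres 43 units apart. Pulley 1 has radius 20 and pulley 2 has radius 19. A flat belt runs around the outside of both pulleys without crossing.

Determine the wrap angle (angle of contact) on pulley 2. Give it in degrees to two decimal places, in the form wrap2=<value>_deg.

wrap2=177.33_deg

open belt: β = asin((r2−r1)/C) = asin(-1/43) = -1.3326°
wrap1 = π − 2β = 182.6652°
wrap2 = π + 2β = 177.3348°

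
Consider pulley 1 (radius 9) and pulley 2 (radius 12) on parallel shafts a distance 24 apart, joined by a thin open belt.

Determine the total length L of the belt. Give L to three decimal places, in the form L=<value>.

L=114.349

open belt: β = asin((r2−r1)/C) = asin(3/24) = 7.1808°
wrap1 = π − 2β = 165.6385°
wrap2 = π + 2β = 194.3615°
tangent length = C·cosβ = 23.8118
L = r1·wrap1 + r2·wrap2 + 2·C·cosβ = 9·2.8909 + 12·3.3922 + 2·23.8118 = 114.3489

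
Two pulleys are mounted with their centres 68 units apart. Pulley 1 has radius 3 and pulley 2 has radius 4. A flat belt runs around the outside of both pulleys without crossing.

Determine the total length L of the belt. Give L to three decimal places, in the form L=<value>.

L=158.006

open belt: β = asin((r2−r1)/C) = asin(1/68) = 0.8426°
wrap1 = π − 2β = 178.3148°
wrap2 = π + 2β = 181.6852°
tangent length = C·cosβ = 67.9926
L = r1·wrap1 + r2·wrap2 + 2·C·cosβ = 3·3.1122 + 4·3.1710 + 2·67.9926 = 158.0059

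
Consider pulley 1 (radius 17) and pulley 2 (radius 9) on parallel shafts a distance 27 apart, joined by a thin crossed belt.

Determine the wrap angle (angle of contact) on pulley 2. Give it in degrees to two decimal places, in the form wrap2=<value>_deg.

crossed belt: β = asin((r1+r2)/C) = asin(26/27) = 74.3575°
wrap1 = wrap2 = π + 2β = 328.7151°

wrap2=328.72_deg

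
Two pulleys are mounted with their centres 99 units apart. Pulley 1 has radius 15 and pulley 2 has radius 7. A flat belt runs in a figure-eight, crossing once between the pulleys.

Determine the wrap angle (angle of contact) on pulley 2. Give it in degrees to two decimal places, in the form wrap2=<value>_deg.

crossed belt: β = asin((r1+r2)/C) = asin(22/99) = 12.8396°
wrap1 = wrap2 = π + 2β = 205.6792°

wrap2=205.68_deg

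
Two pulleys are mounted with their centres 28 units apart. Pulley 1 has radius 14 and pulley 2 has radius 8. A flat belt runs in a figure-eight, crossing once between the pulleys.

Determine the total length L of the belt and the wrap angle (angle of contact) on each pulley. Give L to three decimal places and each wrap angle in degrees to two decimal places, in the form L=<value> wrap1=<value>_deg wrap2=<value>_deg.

L=143.525 wrap1=283.57_deg wrap2=283.57_deg

crossed belt: β = asin((r1+r2)/C) = asin(22/28) = 51.7868°
wrap1 = wrap2 = π + 2β = 283.5736°
tangent length = C·cosβ = 17.3205
L = (r1+r2)·wrap + 2·C·cosβ = 22·4.9493 + 2·17.3205 = 143.5255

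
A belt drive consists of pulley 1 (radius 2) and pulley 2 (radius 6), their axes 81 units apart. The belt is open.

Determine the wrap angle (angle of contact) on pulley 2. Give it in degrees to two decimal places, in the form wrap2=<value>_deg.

open belt: β = asin((r2−r1)/C) = asin(4/81) = 2.8306°
wrap1 = π − 2β = 174.3389°
wrap2 = π + 2β = 185.6611°

wrap2=185.66_deg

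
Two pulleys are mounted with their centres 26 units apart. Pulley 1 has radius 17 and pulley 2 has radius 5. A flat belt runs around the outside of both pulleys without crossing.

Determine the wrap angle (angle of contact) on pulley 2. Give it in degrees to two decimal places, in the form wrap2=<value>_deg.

open belt: β = asin((r2−r1)/C) = asin(-12/26) = -27.4864°
wrap1 = π − 2β = 234.9729°
wrap2 = π + 2β = 125.0271°

wrap2=125.03_deg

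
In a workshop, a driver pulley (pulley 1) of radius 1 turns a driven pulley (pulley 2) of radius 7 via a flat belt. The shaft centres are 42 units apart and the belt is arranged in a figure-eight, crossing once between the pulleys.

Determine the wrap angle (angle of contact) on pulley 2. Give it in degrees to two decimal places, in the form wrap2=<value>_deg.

wrap2=201.96_deg

crossed belt: β = asin((r1+r2)/C) = asin(8/42) = 10.9806°
wrap1 = wrap2 = π + 2β = 201.9612°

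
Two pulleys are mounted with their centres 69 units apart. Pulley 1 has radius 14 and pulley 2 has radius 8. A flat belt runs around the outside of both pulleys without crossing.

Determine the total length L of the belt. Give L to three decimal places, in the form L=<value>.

L=207.637

open belt: β = asin((r2−r1)/C) = asin(-6/69) = -4.9885°
wrap1 = π − 2β = 189.9771°
wrap2 = π + 2β = 170.0229°
tangent length = C·cosβ = 68.7386
L = r1·wrap1 + r2·wrap2 + 2·C·cosβ = 14·3.3157 + 8·2.9675 + 2·68.7386 = 207.6371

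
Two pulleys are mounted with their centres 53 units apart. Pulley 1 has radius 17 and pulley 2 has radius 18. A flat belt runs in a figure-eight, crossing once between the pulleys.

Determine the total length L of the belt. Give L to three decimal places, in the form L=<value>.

L=240.047

crossed belt: β = asin((r1+r2)/C) = asin(35/53) = 41.3287°
wrap1 = wrap2 = π + 2β = 262.6573°
tangent length = C·cosβ = 39.7995
L = (r1+r2)·wrap + 2·C·cosβ = 35·4.5842 + 2·39.7995 = 240.0472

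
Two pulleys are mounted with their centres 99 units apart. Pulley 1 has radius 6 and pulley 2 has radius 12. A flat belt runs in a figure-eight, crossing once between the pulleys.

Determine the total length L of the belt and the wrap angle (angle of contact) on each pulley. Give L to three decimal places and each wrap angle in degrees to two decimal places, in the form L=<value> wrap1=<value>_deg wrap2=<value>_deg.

crossed belt: β = asin((r1+r2)/C) = asin(18/99) = 10.4757°
wrap1 = wrap2 = π + 2β = 200.9514°
tangent length = C·cosβ = 97.3499
L = (r1+r2)·wrap + 2·C·cosβ = 18·3.5073 + 2·97.3499 = 257.8305

L=257.831 wrap1=200.95_deg wrap2=200.95_deg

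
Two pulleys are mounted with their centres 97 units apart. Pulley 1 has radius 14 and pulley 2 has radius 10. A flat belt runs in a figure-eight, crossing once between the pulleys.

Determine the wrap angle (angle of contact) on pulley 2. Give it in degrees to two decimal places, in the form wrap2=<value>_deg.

crossed belt: β = asin((r1+r2)/C) = asin(24/97) = 14.3251°
wrap1 = wrap2 = π + 2β = 208.6501°

wrap2=208.65_deg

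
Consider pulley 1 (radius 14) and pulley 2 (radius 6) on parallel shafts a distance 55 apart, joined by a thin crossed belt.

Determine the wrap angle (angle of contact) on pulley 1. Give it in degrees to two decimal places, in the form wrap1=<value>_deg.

wrap1=222.65_deg

crossed belt: β = asin((r1+r2)/C) = asin(20/55) = 21.3237°
wrap1 = wrap2 = π + 2β = 222.6474°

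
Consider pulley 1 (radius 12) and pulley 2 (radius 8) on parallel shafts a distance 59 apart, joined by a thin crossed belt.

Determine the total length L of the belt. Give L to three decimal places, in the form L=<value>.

L=187.679

crossed belt: β = asin((r1+r2)/C) = asin(20/59) = 19.8149°
wrap1 = wrap2 = π + 2β = 219.6299°
tangent length = C·cosβ = 55.5068
L = (r1+r2)·wrap + 2·C·cosβ = 20·3.8333 + 2·55.5068 = 187.6788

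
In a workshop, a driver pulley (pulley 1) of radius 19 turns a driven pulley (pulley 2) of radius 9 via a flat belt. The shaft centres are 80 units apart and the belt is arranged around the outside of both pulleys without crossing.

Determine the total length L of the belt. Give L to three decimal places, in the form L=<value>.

open belt: β = asin((r2−r1)/C) = asin(-10/80) = -7.1808°
wrap1 = π − 2β = 194.3615°
wrap2 = π + 2β = 165.6385°
tangent length = C·cosβ = 79.3725
L = r1·wrap1 + r2·wrap2 + 2·C·cosβ = 19·3.3922 + 9·2.8909 + 2·79.3725 = 249.2162

L=249.216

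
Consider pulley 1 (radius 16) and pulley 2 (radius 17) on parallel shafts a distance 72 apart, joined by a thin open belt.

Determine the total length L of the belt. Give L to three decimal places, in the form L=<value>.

open belt: β = asin((r2−r1)/C) = asin(1/72) = 0.7958°
wrap1 = π − 2β = 178.4084°
wrap2 = π + 2β = 181.5916°
tangent length = C·cosβ = 71.9931
L = r1·wrap1 + r2·wrap2 + 2·C·cosβ = 16·3.1138 + 17·3.1694 + 2·71.9931 = 247.6864

L=247.686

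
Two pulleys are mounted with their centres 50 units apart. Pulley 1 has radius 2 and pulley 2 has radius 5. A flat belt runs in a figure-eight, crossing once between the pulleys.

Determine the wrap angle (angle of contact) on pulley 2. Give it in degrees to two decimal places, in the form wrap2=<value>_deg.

wrap2=196.10_deg

crossed belt: β = asin((r1+r2)/C) = asin(7/50) = 8.0478°
wrap1 = wrap2 = π + 2β = 196.0957°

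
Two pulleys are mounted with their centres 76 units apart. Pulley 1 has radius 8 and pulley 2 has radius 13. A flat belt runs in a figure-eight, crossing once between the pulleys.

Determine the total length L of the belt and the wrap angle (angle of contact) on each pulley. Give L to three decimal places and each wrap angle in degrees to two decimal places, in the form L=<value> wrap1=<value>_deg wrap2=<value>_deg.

crossed belt: β = asin((r1+r2)/C) = asin(21/76) = 16.0404°
wrap1 = wrap2 = π + 2β = 212.0809°
tangent length = C·cosβ = 73.0411
L = (r1+r2)·wrap + 2·C·cosβ = 21·3.7015 + 2·73.0411 = 223.8139

L=223.814 wrap1=212.08_deg wrap2=212.08_deg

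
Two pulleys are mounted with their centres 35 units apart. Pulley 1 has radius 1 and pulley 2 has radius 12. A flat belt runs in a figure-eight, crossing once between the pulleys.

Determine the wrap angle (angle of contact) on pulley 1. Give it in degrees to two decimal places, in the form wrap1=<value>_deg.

wrap1=223.61_deg

crossed belt: β = asin((r1+r2)/C) = asin(13/35) = 21.8037°
wrap1 = wrap2 = π + 2β = 223.6075°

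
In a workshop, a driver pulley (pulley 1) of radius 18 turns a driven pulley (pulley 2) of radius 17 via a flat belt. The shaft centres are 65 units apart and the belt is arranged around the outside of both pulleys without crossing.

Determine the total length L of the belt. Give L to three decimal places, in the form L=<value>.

open belt: β = asin((r2−r1)/C) = asin(-1/65) = -0.8815°
wrap1 = π − 2β = 181.7630°
wrap2 = π + 2β = 178.2370°
tangent length = C·cosβ = 64.9923
L = r1·wrap1 + r2·wrap2 + 2·C·cosβ = 18·3.1724 + 17·3.1108 + 2·64.9923 = 239.9711

L=239.971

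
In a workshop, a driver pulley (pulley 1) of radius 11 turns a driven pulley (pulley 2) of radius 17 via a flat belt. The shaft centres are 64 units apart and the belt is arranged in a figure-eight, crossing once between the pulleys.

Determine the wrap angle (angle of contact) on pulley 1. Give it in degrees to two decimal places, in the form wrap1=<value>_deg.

crossed belt: β = asin((r1+r2)/C) = asin(28/64) = 25.9445°
wrap1 = wrap2 = π + 2β = 231.8890°

wrap1=231.89_deg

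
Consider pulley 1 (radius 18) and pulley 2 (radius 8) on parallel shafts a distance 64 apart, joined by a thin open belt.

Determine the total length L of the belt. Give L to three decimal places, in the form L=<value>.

open belt: β = asin((r2−r1)/C) = asin(-10/64) = -8.9893°
wrap1 = π − 2β = 197.9786°
wrap2 = π + 2β = 162.0214°
tangent length = C·cosβ = 63.2139
L = r1·wrap1 + r2·wrap2 + 2·C·cosβ = 18·3.4554 + 8·2.8278 + 2·63.2139 = 211.2471

L=211.247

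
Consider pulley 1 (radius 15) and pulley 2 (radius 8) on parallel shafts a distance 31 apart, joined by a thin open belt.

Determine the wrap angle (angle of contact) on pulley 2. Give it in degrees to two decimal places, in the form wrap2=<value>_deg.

wrap2=153.90_deg

open belt: β = asin((r2−r1)/C) = asin(-7/31) = -13.0503°
wrap1 = π − 2β = 206.1006°
wrap2 = π + 2β = 153.8994°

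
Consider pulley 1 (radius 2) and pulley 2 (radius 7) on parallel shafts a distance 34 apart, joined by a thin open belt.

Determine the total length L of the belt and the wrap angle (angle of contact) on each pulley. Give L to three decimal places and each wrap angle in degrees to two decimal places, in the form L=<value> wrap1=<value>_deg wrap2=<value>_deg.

L=97.011 wrap1=163.09_deg wrap2=196.91_deg

open belt: β = asin((r2−r1)/C) = asin(5/34) = 8.4565°
wrap1 = π − 2β = 163.0870°
wrap2 = π + 2β = 196.9130°
tangent length = C·cosβ = 33.6303
L = r1·wrap1 + r2·wrap2 + 2·C·cosβ = 2·2.8464 + 7·3.4368 + 2·33.6303 = 97.0110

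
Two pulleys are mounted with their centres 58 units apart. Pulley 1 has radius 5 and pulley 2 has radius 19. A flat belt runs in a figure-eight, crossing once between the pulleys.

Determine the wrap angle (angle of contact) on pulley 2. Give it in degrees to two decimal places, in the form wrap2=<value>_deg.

crossed belt: β = asin((r1+r2)/C) = asin(24/58) = 24.4433°
wrap1 = wrap2 = π + 2β = 228.8867°

wrap2=228.89_deg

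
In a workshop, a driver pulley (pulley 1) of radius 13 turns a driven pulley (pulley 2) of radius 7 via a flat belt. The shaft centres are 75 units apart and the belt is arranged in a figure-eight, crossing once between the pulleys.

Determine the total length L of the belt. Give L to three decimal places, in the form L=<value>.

crossed belt: β = asin((r1+r2)/C) = asin(20/75) = 15.4660°
wrap1 = wrap2 = π + 2β = 210.9320°
tangent length = C·cosβ = 72.2842
L = (r1+r2)·wrap + 2·C·cosβ = 20·3.6815 + 2·72.2842 = 218.1975

L=218.197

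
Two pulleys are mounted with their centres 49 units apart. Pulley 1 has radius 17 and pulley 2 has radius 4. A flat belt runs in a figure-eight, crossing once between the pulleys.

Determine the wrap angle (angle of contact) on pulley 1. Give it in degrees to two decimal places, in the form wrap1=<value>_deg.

crossed belt: β = asin((r1+r2)/C) = asin(21/49) = 25.3769°
wrap1 = wrap2 = π + 2β = 230.7539°

wrap1=230.75_deg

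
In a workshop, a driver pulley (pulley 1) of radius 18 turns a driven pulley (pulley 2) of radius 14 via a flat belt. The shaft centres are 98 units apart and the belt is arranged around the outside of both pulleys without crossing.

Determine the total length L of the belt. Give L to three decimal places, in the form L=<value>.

L=296.694

open belt: β = asin((r2−r1)/C) = asin(-4/98) = -2.3393°
wrap1 = π − 2β = 184.6785°
wrap2 = π + 2β = 175.3215°
tangent length = C·cosβ = 97.9183
L = r1·wrap1 + r2·wrap2 + 2·C·cosβ = 18·3.2232 + 14·3.0599 + 2·97.9183 = 296.6943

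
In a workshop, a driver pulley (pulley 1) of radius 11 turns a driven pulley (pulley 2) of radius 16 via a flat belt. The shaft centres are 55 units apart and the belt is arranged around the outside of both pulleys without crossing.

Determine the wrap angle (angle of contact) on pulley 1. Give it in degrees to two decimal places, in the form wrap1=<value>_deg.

open belt: β = asin((r2−r1)/C) = asin(5/55) = 5.2159°
wrap1 = π − 2β = 169.5682°
wrap2 = π + 2β = 190.4318°

wrap1=169.57_deg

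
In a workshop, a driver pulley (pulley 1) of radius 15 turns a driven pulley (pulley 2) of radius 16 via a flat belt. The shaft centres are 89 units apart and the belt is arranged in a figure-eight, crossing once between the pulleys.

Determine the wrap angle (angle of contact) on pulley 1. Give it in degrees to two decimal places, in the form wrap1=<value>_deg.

crossed belt: β = asin((r1+r2)/C) = asin(31/89) = 20.3843°
wrap1 = wrap2 = π + 2β = 220.7685°

wrap1=220.77_deg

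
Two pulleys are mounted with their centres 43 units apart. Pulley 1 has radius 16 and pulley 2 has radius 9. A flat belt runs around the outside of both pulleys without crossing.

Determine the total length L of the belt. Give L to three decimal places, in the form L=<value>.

open belt: β = asin((r2−r1)/C) = asin(-7/43) = -9.3689°
wrap1 = π − 2β = 198.7378°
wrap2 = π + 2β = 161.2622°
tangent length = C·cosβ = 42.4264
L = r1·wrap1 + r2·wrap2 + 2·C·cosβ = 16·3.4686 + 9·2.8146 + 2·42.4264 = 165.6819

L=165.682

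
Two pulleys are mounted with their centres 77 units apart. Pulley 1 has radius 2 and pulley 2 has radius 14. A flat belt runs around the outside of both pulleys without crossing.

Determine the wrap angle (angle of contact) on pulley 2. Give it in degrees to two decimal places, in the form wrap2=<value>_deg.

wrap2=197.93_deg

open belt: β = asin((r2−r1)/C) = asin(12/77) = 8.9658°
wrap1 = π − 2β = 162.0685°
wrap2 = π + 2β = 197.9315°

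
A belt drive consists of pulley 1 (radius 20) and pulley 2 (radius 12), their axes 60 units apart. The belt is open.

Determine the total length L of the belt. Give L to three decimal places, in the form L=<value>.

open belt: β = asin((r2−r1)/C) = asin(-8/60) = -7.6623°
wrap1 = π − 2β = 195.3245°
wrap2 = π + 2β = 164.6755°
tangent length = C·cosβ = 59.4643
L = r1·wrap1 + r2·wrap2 + 2·C·cosβ = 20·3.4091 + 12·2.8741 + 2·59.4643 = 221.5992

L=221.599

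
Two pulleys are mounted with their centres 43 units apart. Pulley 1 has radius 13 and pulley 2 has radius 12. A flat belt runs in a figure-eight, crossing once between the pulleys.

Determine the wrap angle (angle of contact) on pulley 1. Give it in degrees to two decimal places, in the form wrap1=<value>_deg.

wrap1=251.10_deg

crossed belt: β = asin((r1+r2)/C) = asin(25/43) = 35.5487°
wrap1 = wrap2 = π + 2β = 251.0975°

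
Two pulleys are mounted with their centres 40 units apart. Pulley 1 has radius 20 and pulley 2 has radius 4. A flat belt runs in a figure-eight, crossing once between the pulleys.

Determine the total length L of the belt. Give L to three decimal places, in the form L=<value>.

L=170.286

crossed belt: β = asin((r1+r2)/C) = asin(24/40) = 36.8699°
wrap1 = wrap2 = π + 2β = 253.7398°
tangent length = C·cosβ = 32.0000
L = (r1+r2)·wrap + 2·C·cosβ = 24·4.4286 + 2·32.0000 = 170.2863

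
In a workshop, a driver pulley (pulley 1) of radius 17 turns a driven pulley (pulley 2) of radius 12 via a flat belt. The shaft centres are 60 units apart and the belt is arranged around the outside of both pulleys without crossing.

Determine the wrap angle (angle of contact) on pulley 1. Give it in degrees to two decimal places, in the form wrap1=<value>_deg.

open belt: β = asin((r2−r1)/C) = asin(-5/60) = -4.7802°
wrap1 = π − 2β = 189.5604°
wrap2 = π + 2β = 170.4396°

wrap1=189.56_deg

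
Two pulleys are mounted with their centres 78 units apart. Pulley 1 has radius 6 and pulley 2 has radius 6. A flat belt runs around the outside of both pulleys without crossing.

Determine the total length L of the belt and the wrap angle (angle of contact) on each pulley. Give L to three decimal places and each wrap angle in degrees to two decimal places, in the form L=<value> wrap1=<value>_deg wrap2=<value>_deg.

L=193.699 wrap1=180.00_deg wrap2=180.00_deg

open belt: β = asin((r2−r1)/C) = asin(0/78) = 0.0000°
wrap1 = π − 2β = 180.0000°
wrap2 = π + 2β = 180.0000°
tangent length = C·cosβ = 78.0000
L = r1·wrap1 + r2·wrap2 + 2·C·cosβ = 6·3.1416 + 6·3.1416 + 2·78.0000 = 193.6991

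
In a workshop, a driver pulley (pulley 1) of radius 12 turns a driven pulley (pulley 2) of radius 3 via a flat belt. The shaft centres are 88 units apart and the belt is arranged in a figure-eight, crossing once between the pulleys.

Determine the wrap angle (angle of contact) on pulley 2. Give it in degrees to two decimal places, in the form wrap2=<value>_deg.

wrap2=199.63_deg

crossed belt: β = asin((r1+r2)/C) = asin(15/88) = 9.8142°
wrap1 = wrap2 = π + 2β = 199.6285°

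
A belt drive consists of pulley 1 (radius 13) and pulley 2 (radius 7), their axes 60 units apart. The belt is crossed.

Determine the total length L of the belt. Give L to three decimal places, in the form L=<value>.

L=189.562

crossed belt: β = asin((r1+r2)/C) = asin(20/60) = 19.4712°
wrap1 = wrap2 = π + 2β = 218.9424°
tangent length = C·cosβ = 56.5685
L = (r1+r2)·wrap + 2·C·cosβ = 20·3.8213 + 2·56.5685 = 189.5624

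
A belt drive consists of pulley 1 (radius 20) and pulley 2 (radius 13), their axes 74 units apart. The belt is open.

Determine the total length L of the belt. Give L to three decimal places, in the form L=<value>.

L=252.335

open belt: β = asin((r2−r1)/C) = asin(-7/74) = -5.4280°
wrap1 = π − 2β = 190.8560°
wrap2 = π + 2β = 169.1440°
tangent length = C·cosβ = 73.6682
L = r1·wrap1 + r2·wrap2 + 2·C·cosβ = 20·3.3311 + 13·2.9521 + 2·73.6682 = 252.3352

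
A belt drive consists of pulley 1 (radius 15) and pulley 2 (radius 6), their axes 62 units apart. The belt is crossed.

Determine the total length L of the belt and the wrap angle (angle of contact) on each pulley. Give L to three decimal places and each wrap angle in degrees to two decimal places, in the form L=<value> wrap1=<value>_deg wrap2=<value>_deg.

L=197.157 wrap1=219.60_deg wrap2=219.60_deg

crossed belt: β = asin((r1+r2)/C) = asin(21/62) = 19.7983°
wrap1 = wrap2 = π + 2β = 219.5966°
tangent length = C·cosβ = 58.3352
L = (r1+r2)·wrap + 2·C·cosβ = 21·3.8327 + 2·58.3352 = 197.1568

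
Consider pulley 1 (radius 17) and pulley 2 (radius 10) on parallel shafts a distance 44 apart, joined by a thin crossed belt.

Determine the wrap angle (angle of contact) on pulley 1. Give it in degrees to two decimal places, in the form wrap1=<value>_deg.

crossed belt: β = asin((r1+r2)/C) = asin(27/44) = 37.8529°
wrap1 = wrap2 = π + 2β = 255.7058°

wrap1=255.71_deg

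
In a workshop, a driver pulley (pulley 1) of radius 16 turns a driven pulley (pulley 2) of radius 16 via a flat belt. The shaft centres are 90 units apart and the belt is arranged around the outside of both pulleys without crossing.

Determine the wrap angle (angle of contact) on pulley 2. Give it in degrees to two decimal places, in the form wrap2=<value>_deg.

open belt: β = asin((r2−r1)/C) = asin(0/90) = 0.0000°
wrap1 = π − 2β = 180.0000°
wrap2 = π + 2β = 180.0000°

wrap2=180.00_deg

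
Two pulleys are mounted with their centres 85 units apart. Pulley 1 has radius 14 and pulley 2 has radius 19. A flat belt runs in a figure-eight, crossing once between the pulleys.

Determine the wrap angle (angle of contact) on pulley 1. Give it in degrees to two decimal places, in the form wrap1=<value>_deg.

wrap1=225.69_deg

crossed belt: β = asin((r1+r2)/C) = asin(33/85) = 22.8447°
wrap1 = wrap2 = π + 2β = 225.6895°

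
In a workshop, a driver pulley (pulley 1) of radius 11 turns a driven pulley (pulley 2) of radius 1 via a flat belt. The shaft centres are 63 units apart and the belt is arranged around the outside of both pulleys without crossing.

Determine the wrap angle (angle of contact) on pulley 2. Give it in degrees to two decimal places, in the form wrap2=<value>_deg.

wrap2=161.73_deg

open belt: β = asin((r2−r1)/C) = asin(-10/63) = -9.1332°
wrap1 = π − 2β = 198.2664°
wrap2 = π + 2β = 161.7336°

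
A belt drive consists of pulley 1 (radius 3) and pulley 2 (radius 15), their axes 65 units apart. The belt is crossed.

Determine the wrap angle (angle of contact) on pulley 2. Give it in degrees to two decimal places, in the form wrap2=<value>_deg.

crossed belt: β = asin((r1+r2)/C) = asin(18/65) = 16.0766°
wrap1 = wrap2 = π + 2β = 212.1533°

wrap2=212.15_deg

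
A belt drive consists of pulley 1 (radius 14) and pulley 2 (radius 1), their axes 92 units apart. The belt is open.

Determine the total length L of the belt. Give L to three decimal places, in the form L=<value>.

open belt: β = asin((r2−r1)/C) = asin(-13/92) = -8.1233°
wrap1 = π − 2β = 196.2467°
wrap2 = π + 2β = 163.7533°
tangent length = C·cosβ = 91.0769
L = r1·wrap1 + r2·wrap2 + 2·C·cosβ = 14·3.4252 + 1·2.8580 + 2·91.0769 = 232.9639

L=232.964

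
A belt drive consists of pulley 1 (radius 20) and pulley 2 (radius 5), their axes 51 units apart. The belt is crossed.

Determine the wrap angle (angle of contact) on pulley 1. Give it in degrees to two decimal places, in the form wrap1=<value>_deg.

crossed belt: β = asin((r1+r2)/C) = asin(25/51) = 29.3535°
wrap1 = wrap2 = π + 2β = 238.7069°

wrap1=238.71_deg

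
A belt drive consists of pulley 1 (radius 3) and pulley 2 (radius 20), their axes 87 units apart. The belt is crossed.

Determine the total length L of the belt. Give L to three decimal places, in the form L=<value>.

crossed belt: β = asin((r1+r2)/C) = asin(23/87) = 15.3294°
wrap1 = wrap2 = π + 2β = 210.6588°
tangent length = C·cosβ = 83.9047
L = (r1+r2)·wrap + 2·C·cosβ = 23·3.6767 + 2·83.9047 = 252.3733

L=252.373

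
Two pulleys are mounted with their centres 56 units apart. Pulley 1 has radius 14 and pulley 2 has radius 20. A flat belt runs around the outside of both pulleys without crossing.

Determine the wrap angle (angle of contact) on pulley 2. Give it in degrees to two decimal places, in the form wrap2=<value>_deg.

wrap2=192.30_deg

open belt: β = asin((r2−r1)/C) = asin(6/56) = 6.1506°
wrap1 = π − 2β = 167.6987°
wrap2 = π + 2β = 192.3013°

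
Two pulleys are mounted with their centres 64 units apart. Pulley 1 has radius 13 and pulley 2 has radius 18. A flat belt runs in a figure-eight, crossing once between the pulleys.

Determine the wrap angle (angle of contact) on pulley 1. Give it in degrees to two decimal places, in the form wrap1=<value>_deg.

wrap1=237.94_deg

crossed belt: β = asin((r1+r2)/C) = asin(31/64) = 28.9715°
wrap1 = wrap2 = π + 2β = 237.9431°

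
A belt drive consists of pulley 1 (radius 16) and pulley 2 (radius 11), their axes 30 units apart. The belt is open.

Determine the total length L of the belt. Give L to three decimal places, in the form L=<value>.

L=145.658

open belt: β = asin((r2−r1)/C) = asin(-5/30) = -9.5941°
wrap1 = π − 2β = 199.1881°
wrap2 = π + 2β = 160.8119°
tangent length = C·cosβ = 29.5804
L = r1·wrap1 + r2·wrap2 + 2·C·cosβ = 16·3.4765 + 11·2.8067 + 2·29.5804 = 145.6583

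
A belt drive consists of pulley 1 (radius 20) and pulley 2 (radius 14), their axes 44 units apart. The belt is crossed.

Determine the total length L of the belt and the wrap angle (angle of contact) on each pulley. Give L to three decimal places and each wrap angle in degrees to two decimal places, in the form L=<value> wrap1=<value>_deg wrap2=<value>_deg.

crossed belt: β = asin((r1+r2)/C) = asin(34/44) = 50.5994°
wrap1 = wrap2 = π + 2β = 281.1989°
tangent length = C·cosβ = 27.9285
L = (r1+r2)·wrap + 2·C·cosβ = 34·4.9078 + 2·27.9285 = 222.7237

L=222.724 wrap1=281.20_deg wrap2=281.20_deg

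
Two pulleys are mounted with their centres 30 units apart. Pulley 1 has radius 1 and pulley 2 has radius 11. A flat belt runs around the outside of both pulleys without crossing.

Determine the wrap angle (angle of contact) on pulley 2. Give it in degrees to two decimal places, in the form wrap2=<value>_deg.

open belt: β = asin((r2−r1)/C) = asin(10/30) = 19.4712°
wrap1 = π − 2β = 141.0576°
wrap2 = π + 2β = 218.9424°

wrap2=218.94_deg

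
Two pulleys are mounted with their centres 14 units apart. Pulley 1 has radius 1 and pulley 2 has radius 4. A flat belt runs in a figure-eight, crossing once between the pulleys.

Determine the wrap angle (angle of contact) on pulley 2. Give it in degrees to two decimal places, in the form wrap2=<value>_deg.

crossed belt: β = asin((r1+r2)/C) = asin(5/14) = 20.9248°
wrap1 = wrap2 = π + 2β = 221.8497°

wrap2=221.85_deg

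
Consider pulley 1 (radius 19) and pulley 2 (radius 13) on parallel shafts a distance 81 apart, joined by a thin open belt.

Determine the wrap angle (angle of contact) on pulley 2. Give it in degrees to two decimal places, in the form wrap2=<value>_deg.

open belt: β = asin((r2−r1)/C) = asin(-6/81) = -4.2480°
wrap1 = π − 2β = 188.4960°
wrap2 = π + 2β = 171.5040°

wrap2=171.50_deg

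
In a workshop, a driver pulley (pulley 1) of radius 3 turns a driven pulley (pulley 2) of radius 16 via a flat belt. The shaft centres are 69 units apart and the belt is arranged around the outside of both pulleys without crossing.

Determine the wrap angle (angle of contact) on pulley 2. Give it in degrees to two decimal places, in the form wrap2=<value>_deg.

wrap2=201.72_deg

open belt: β = asin((r2−r1)/C) = asin(13/69) = 10.8598°
wrap1 = π − 2β = 158.2805°
wrap2 = π + 2β = 201.7195°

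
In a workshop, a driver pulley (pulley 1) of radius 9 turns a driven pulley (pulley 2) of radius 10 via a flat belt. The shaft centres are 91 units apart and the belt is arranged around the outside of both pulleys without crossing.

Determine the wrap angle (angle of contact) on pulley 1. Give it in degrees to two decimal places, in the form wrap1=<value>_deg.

wrap1=178.74_deg

open belt: β = asin((r2−r1)/C) = asin(1/91) = 0.6296°
wrap1 = π − 2β = 178.7407°
wrap2 = π + 2β = 181.2593°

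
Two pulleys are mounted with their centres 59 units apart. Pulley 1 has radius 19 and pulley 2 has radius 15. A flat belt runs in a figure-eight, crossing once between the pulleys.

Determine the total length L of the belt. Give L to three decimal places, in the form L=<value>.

crossed belt: β = asin((r1+r2)/C) = asin(34/59) = 35.1887°
wrap1 = wrap2 = π + 2β = 250.3774°
tangent length = C·cosβ = 48.2183
L = (r1+r2)·wrap + 2·C·cosβ = 34·4.3699 + 2·48.2183 = 245.0135

L=245.013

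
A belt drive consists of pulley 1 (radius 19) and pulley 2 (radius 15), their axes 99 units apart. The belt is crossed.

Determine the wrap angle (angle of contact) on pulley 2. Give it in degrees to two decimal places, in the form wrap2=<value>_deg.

crossed belt: β = asin((r1+r2)/C) = asin(34/99) = 20.0863°
wrap1 = wrap2 = π + 2β = 220.1725°

wrap2=220.17_deg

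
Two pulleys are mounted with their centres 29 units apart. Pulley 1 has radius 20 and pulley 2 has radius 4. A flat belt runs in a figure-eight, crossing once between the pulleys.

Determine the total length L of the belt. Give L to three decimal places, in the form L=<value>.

L=154.746

crossed belt: β = asin((r1+r2)/C) = asin(24/29) = 55.8516°
wrap1 = wrap2 = π + 2β = 291.7032°
tangent length = C·cosβ = 16.2788
L = (r1+r2)·wrap + 2·C·cosβ = 24·5.0912 + 2·16.2788 = 154.7460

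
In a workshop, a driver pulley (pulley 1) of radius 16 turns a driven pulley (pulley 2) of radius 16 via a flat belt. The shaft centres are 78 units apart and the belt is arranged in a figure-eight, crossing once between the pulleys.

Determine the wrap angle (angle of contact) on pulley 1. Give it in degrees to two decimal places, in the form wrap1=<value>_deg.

crossed belt: β = asin((r1+r2)/C) = asin(32/78) = 24.2209°
wrap1 = wrap2 = π + 2β = 228.4419°

wrap1=228.44_deg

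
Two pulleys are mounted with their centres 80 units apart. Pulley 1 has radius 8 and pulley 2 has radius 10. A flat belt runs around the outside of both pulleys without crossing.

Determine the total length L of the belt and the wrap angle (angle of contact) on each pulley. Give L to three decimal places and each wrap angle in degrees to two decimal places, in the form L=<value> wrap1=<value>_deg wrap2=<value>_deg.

open belt: β = asin((r2−r1)/C) = asin(2/80) = 1.4325°
wrap1 = π − 2β = 177.1349°
wrap2 = π + 2β = 182.8651°
tangent length = C·cosβ = 79.9750
L = r1·wrap1 + r2·wrap2 + 2·C·cosβ = 8·3.0916 + 10·3.1916 + 2·79.9750 = 216.5987

L=216.599 wrap1=177.13_deg wrap2=182.87_deg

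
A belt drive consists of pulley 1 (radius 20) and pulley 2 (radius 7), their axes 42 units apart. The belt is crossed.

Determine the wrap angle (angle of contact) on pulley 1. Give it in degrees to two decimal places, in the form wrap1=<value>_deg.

crossed belt: β = asin((r1+r2)/C) = asin(27/42) = 40.0052°
wrap1 = wrap2 = π + 2β = 260.0104°

wrap1=260.01_deg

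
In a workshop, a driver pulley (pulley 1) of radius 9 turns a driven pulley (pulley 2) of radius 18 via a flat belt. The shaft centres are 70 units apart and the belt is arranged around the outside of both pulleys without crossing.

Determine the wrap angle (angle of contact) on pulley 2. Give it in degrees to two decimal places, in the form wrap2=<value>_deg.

open belt: β = asin((r2−r1)/C) = asin(9/70) = 7.3870°
wrap1 = π − 2β = 165.2259°
wrap2 = π + 2β = 194.7741°

wrap2=194.77_deg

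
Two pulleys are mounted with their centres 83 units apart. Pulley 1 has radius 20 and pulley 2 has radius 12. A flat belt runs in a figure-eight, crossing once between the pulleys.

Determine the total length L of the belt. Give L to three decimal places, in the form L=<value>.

crossed belt: β = asin((r1+r2)/C) = asin(32/83) = 22.6774°
wrap1 = wrap2 = π + 2β = 225.3548°
tangent length = C·cosβ = 76.5833
L = (r1+r2)·wrap + 2·C·cosβ = 32·3.9332 + 2·76.5833 = 279.0284

L=279.028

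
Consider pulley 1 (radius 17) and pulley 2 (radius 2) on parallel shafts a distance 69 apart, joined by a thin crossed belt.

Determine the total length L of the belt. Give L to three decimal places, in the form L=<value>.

crossed belt: β = asin((r1+r2)/C) = asin(19/69) = 15.9836°
wrap1 = wrap2 = π + 2β = 211.9672°
tangent length = C·cosβ = 66.3325
L = (r1+r2)·wrap + 2·C·cosβ = 19·3.6995 + 2·66.3325 = 202.9560

L=202.956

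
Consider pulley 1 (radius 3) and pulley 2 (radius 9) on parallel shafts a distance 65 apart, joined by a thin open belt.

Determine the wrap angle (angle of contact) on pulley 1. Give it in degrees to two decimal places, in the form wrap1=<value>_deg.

open belt: β = asin((r2−r1)/C) = asin(6/65) = 5.2964°
wrap1 = π − 2β = 169.4072°
wrap2 = π + 2β = 190.5928°

wrap1=169.41_deg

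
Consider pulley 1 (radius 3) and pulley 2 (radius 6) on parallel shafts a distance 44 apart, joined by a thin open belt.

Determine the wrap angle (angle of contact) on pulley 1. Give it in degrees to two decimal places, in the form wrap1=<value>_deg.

open belt: β = asin((r2−r1)/C) = asin(3/44) = 3.9096°
wrap1 = π − 2β = 172.1809°
wrap2 = π + 2β = 187.8191°

wrap1=172.18_deg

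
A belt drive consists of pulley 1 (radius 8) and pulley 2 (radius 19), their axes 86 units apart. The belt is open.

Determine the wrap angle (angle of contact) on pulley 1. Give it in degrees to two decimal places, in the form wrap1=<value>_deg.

open belt: β = asin((r2−r1)/C) = asin(11/86) = 7.3487°
wrap1 = π − 2β = 165.3027°
wrap2 = π + 2β = 194.6973°

wrap1=165.30_deg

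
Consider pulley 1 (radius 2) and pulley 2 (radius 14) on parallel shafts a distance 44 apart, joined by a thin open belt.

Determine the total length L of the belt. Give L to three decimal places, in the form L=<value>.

open belt: β = asin((r2−r1)/C) = asin(12/44) = 15.8266°
wrap1 = π − 2β = 148.3468°
wrap2 = π + 2β = 211.6532°
tangent length = C·cosβ = 42.3320
L = r1·wrap1 + r2·wrap2 + 2·C·cosβ = 2·2.5891 + 14·3.6940 + 2·42.3320 = 141.5590

L=141.559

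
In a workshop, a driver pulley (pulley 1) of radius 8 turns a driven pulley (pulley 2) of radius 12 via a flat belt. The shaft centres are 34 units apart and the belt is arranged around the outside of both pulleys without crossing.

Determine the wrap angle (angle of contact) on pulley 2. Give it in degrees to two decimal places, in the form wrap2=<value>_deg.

wrap2=193.51_deg

open belt: β = asin((r2−r1)/C) = asin(4/34) = 6.7563°
wrap1 = π − 2β = 166.4873°
wrap2 = π + 2β = 193.5127°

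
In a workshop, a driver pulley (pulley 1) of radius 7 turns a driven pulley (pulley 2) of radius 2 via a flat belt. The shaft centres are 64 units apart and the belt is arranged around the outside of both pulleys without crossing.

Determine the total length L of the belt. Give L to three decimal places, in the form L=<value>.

open belt: β = asin((r2−r1)/C) = asin(-5/64) = -4.4808°
wrap1 = π − 2β = 188.9616°
wrap2 = π + 2β = 171.0384°
tangent length = C·cosβ = 63.8044
L = r1·wrap1 + r2·wrap2 + 2·C·cosβ = 7·3.2980 + 2·2.9852 + 2·63.8044 = 156.6652

L=156.665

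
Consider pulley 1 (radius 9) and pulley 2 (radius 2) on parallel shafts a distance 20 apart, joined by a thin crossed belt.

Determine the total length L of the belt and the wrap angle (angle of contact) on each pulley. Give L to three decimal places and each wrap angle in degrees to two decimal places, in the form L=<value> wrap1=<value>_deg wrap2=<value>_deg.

crossed belt: β = asin((r1+r2)/C) = asin(11/20) = 33.3670°
wrap1 = wrap2 = π + 2β = 246.7340°
tangent length = C·cosβ = 16.7033
L = (r1+r2)·wrap + 2·C·cosβ = 11·4.3063 + 2·16.7033 = 80.7761

L=80.776 wrap1=246.73_deg wrap2=246.73_deg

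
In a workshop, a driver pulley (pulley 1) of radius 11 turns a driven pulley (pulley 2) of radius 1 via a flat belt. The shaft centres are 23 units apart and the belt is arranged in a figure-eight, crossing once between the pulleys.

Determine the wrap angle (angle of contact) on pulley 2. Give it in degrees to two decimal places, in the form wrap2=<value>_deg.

wrap2=242.90_deg

crossed belt: β = asin((r1+r2)/C) = asin(12/23) = 31.4490°
wrap1 = wrap2 = π + 2β = 242.8980°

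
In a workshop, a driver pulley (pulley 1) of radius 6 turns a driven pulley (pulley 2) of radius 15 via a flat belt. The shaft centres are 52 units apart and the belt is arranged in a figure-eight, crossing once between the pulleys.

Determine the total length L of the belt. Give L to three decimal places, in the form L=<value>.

L=178.576

crossed belt: β = asin((r1+r2)/C) = asin(21/52) = 23.8188°
wrap1 = wrap2 = π + 2β = 227.6377°
tangent length = C·cosβ = 47.5710
L = (r1+r2)·wrap + 2·C·cosβ = 21·3.9730 + 2·47.5710 = 178.5756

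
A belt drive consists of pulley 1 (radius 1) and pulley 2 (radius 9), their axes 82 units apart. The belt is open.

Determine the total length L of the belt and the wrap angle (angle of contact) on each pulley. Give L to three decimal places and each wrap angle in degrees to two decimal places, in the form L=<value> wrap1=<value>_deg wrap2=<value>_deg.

open belt: β = asin((r2−r1)/C) = asin(8/82) = 5.5987°
wrap1 = π − 2β = 168.8025°
wrap2 = π + 2β = 191.1975°
tangent length = C·cosβ = 81.6088
L = r1·wrap1 + r2·wrap2 + 2·C·cosβ = 1·2.9462 + 9·3.3370 + 2·81.6088 = 196.1970

L=196.197 wrap1=168.80_deg wrap2=191.20_deg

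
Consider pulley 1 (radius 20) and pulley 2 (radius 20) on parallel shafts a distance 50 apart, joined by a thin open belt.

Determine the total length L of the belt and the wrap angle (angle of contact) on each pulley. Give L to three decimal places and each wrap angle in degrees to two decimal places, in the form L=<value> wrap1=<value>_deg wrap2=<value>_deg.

open belt: β = asin((r2−r1)/C) = asin(0/50) = 0.0000°
wrap1 = π − 2β = 180.0000°
wrap2 = π + 2β = 180.0000°
tangent length = C·cosβ = 50.0000
L = r1·wrap1 + r2·wrap2 + 2·C·cosβ = 20·3.1416 + 20·3.1416 + 2·50.0000 = 225.6637

L=225.664 wrap1=180.00_deg wrap2=180.00_deg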